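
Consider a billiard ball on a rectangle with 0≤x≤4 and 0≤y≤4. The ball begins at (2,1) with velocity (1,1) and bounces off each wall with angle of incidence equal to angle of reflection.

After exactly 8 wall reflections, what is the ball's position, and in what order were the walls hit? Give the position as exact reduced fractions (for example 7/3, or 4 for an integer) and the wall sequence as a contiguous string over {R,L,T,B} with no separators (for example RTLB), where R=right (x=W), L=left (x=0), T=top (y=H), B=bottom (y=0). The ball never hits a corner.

1. t=2 → R at (4,3); v=(-1,1)
2. t=1 → T at (3,4); v=(-1,-1)
3. t=3 → L at (0,1); v=(1,-1)
4. t=1 → B at (1,0); v=(1,1)
5. t=3 → R at (4,3); v=(-1,1)
6. t=1 → T at (3,4); v=(-1,-1)
7. t=3 → L at (0,1); v=(1,-1)
8. t=1 → B at (1,0); v=(1,1)

Final position: (1,0)
Wall sequence: RTLBRTLB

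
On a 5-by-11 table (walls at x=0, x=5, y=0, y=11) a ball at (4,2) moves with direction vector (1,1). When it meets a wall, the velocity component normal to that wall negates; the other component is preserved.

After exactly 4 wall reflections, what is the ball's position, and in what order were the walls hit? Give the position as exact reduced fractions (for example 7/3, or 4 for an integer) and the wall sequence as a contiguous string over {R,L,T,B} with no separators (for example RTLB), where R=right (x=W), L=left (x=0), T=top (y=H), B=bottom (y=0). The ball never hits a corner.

Final position: (5,9)
Wall sequence: RLTR

1. t=1 → R at (5,3); v=(-1,1)
2. t=5 → L at (0,8); v=(1,1)
3. t=3 → T at (3,11); v=(1,-1)
4. t=2 → R at (5,9); v=(-1,-1)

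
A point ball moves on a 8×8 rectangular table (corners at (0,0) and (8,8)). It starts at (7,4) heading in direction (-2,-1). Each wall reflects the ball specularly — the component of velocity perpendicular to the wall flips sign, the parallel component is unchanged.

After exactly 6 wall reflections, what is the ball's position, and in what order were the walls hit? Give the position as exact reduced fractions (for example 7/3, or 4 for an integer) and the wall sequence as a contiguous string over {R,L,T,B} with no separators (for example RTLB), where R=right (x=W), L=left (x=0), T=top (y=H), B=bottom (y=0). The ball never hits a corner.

Final position: (8,9/2)
Wall sequence: LBRLTR

1. t=7/2 → L at (0,1/2); v=(2,-1)
2. t=1/2 → B at (1,0); v=(2,1)
3. t=7/2 → R at (8,7/2); v=(-2,1)
4. t=4 → L at (0,15/2); v=(2,1)
5. t=1/2 → T at (1,8); v=(2,-1)
6. t=7/2 → R at (8,9/2); v=(-2,-1)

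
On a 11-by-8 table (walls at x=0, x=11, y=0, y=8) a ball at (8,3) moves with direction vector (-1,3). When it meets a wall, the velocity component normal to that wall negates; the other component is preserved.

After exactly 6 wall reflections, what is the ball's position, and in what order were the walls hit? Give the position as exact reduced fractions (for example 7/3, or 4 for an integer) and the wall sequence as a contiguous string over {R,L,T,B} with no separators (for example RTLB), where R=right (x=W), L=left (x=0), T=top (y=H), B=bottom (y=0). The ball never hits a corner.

Final position: (13/3,8)
Wall sequence: TBTLBT

1. t=5/3 → T at (19/3,8); v=(-1,-3)
2. t=8/3 → B at (11/3,0); v=(-1,3)
3. t=8/3 → T at (1,8); v=(-1,-3)
4. t=1 → L at (0,5); v=(1,-3)
5. t=5/3 → B at (5/3,0); v=(1,3)
6. t=8/3 → T at (13/3,8); v=(1,-3)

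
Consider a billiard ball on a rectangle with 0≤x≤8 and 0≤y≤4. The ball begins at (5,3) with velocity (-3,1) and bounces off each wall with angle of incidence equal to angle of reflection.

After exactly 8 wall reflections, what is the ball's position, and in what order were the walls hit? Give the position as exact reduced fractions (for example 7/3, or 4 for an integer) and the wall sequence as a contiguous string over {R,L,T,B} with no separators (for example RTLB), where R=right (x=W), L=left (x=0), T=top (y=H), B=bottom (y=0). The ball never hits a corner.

Final position: (0,2/3)
Wall sequence: TLRBLTRL

1. t=1 → T at (2,4); v=(-3,-1)
2. t=2/3 → L at (0,10/3); v=(3,-1)
3. t=8/3 → R at (8,2/3); v=(-3,-1)
4. t=2/3 → B at (6,0); v=(-3,1)
5. t=2 → L at (0,2); v=(3,1)
6. t=2 → T at (6,4); v=(3,-1)
7. t=2/3 → R at (8,10/3); v=(-3,-1)
8. t=8/3 → L at (0,2/3); v=(3,-1)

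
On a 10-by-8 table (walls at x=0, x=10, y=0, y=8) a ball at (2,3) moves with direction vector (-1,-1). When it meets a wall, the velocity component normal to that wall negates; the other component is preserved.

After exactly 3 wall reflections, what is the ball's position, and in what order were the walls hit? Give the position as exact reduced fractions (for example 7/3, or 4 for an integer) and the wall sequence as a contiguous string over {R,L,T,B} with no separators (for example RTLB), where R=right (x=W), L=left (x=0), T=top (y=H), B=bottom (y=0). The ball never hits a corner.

Final position: (9,8)
Wall sequence: LBT

1. t=2 → L at (0,1); v=(1,-1)
2. t=1 → B at (1,0); v=(1,1)
3. t=8 → T at (9,8); v=(1,-1)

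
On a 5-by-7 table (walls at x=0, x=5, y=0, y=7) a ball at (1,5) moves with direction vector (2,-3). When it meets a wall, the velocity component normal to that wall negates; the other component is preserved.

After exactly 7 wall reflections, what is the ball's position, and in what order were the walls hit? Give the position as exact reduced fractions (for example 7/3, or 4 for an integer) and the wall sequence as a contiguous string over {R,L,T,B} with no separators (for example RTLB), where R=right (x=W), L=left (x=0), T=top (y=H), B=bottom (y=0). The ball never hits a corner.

Final position: (5/3,7)
Wall sequence: BRTLBRT

1. t=5/3 → B at (13/3,0); v=(2,3)
2. t=1/3 → R at (5,1); v=(-2,3)
3. t=2 → T at (1,7); v=(-2,-3)
4. t=1/2 → L at (0,11/2); v=(2,-3)
5. t=11/6 → B at (11/3,0); v=(2,3)
6. t=2/3 → R at (5,2); v=(-2,3)
7. t=5/3 → T at (5/3,7); v=(-2,-3)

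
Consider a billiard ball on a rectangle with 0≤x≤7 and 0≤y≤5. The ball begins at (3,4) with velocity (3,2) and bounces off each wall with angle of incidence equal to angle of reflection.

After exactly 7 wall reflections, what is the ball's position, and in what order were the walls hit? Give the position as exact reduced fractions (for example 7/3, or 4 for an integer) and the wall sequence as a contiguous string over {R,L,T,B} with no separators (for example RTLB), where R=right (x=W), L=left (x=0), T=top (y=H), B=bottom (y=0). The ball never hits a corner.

1. t=1/2 → T at (9/2,5); v=(3,-2)
2. t=5/6 → R at (7,10/3); v=(-3,-2)
3. t=5/3 → B at (2,0); v=(-3,2)
4. t=2/3 → L at (0,4/3); v=(3,2)
5. t=11/6 → T at (11/2,5); v=(3,-2)
6. t=1/2 → R at (7,4); v=(-3,-2)
7. t=2 → B at (1,0); v=(-3,2)

Final position: (1,0)
Wall sequence: TRBLTRB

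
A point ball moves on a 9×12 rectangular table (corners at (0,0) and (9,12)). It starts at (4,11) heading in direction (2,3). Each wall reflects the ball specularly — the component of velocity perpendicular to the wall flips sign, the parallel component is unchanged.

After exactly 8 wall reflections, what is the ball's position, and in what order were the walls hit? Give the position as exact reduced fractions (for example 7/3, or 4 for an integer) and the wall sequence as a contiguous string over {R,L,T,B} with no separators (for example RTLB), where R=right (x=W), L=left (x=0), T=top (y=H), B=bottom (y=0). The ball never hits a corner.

1. t=1/3 → T at (14/3,12); v=(2,-3)
2. t=13/6 → R at (9,11/2); v=(-2,-3)
3. t=11/6 → B at (16/3,0); v=(-2,3)
4. t=8/3 → L at (0,8); v=(2,3)
5. t=4/3 → T at (8/3,12); v=(2,-3)
6. t=19/6 → R at (9,5/2); v=(-2,-3)
7. t=5/6 → B at (22/3,0); v=(-2,3)
8. t=11/3 → L at (0,11); v=(2,3)

Final position: (0,11)
Wall sequence: TRBLTRBL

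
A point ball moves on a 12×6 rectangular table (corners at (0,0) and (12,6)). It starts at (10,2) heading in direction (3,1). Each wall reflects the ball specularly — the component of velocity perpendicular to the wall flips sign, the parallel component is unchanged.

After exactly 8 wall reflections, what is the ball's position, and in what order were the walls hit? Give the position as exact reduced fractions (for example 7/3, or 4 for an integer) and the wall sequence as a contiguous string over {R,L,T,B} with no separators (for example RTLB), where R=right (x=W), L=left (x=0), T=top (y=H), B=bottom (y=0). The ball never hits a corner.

Final position: (12,16/3)
Wall sequence: RTLRBLTR

1. t=2/3 → R at (12,8/3); v=(-3,1)
2. t=10/3 → T at (2,6); v=(-3,-1)
3. t=2/3 → L at (0,16/3); v=(3,-1)
4. t=4 → R at (12,4/3); v=(-3,-1)
5. t=4/3 → B at (8,0); v=(-3,1)
6. t=8/3 → L at (0,8/3); v=(3,1)
7. t=10/3 → T at (10,6); v=(3,-1)
8. t=2/3 → R at (12,16/3); v=(-3,-1)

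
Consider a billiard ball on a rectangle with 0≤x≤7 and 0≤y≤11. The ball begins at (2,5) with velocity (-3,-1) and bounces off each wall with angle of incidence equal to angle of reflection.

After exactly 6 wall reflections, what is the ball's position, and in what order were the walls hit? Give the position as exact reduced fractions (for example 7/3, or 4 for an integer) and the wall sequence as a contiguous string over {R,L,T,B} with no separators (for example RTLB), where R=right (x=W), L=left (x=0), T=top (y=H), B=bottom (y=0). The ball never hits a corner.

Final position: (0,5)
Wall sequence: LRBLRL

1. t=2/3 → L at (0,13/3); v=(3,-1)
2. t=7/3 → R at (7,2); v=(-3,-1)
3. t=2 → B at (1,0); v=(-3,1)
4. t=1/3 → L at (0,1/3); v=(3,1)
5. t=7/3 → R at (7,8/3); v=(-3,1)
6. t=7/3 → L at (0,5); v=(3,1)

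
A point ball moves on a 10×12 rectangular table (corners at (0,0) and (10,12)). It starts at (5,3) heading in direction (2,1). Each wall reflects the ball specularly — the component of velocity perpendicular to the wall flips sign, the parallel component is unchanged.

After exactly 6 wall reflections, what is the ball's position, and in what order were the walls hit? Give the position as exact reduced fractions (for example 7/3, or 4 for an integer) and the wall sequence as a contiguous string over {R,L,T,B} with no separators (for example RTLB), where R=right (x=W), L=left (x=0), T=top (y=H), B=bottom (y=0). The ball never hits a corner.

1. t=5/2 → R at (10,11/2); v=(-2,1)
2. t=5 → L at (0,21/2); v=(2,1)
3. t=3/2 → T at (3,12); v=(2,-1)
4. t=7/2 → R at (10,17/2); v=(-2,-1)
5. t=5 → L at (0,7/2); v=(2,-1)
6. t=7/2 → B at (7,0); v=(2,1)

Final position: (7,0)
Wall sequence: RLTRLB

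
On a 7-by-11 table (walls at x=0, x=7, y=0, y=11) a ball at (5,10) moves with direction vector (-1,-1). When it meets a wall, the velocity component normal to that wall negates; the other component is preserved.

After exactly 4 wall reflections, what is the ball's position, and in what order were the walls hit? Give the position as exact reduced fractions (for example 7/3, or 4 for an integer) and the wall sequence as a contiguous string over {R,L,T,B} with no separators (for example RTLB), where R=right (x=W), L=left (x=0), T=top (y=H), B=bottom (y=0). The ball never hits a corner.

1. t=5 → L at (0,5); v=(1,-1)
2. t=5 → B at (5,0); v=(1,1)
3. t=2 → R at (7,2); v=(-1,1)
4. t=7 → L at (0,9); v=(1,1)

Final position: (0,9)
Wall sequence: LBRL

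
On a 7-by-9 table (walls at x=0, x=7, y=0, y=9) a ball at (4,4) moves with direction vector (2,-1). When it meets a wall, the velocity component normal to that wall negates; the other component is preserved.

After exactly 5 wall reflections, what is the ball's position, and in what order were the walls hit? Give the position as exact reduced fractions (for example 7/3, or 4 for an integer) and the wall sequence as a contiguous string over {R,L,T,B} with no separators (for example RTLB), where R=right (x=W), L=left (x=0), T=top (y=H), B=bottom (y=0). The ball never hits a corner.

Final position: (0,8)
Wall sequence: RBLRL

1. t=3/2 → R at (7,5/2); v=(-2,-1)
2. t=5/2 → B at (2,0); v=(-2,1)
3. t=1 → L at (0,1); v=(2,1)
4. t=7/2 → R at (7,9/2); v=(-2,1)
5. t=7/2 → L at (0,8); v=(2,1)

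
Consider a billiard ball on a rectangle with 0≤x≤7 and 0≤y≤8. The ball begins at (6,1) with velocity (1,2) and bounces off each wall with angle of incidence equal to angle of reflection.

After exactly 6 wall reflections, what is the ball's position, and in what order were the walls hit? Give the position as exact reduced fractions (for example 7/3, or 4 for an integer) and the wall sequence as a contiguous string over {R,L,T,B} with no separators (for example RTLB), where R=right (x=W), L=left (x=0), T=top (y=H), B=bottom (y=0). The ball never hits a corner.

Final position: (7,1)
Wall sequence: RTBLTR

1. t=1 → R at (7,3); v=(-1,2)
2. t=5/2 → T at (9/2,8); v=(-1,-2)
3. t=4 → B at (1/2,0); v=(-1,2)
4. t=1/2 → L at (0,1); v=(1,2)
5. t=7/2 → T at (7/2,8); v=(1,-2)
6. t=7/2 → R at (7,1); v=(-1,-2)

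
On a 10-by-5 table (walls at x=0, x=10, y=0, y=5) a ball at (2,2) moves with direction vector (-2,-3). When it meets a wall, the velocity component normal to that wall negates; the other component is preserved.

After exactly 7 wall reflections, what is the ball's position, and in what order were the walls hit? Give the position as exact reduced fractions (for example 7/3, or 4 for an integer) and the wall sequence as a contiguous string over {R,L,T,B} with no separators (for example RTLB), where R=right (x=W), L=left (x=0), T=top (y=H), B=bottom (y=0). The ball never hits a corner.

1. t=2/3 → B at (2/3,0); v=(-2,3)
2. t=1/3 → L at (0,1); v=(2,3)
3. t=4/3 → T at (8/3,5); v=(2,-3)
4. t=5/3 → B at (6,0); v=(2,3)
5. t=5/3 → T at (28/3,5); v=(2,-3)
6. t=1/3 → R at (10,4); v=(-2,-3)
7. t=4/3 → B at (22/3,0); v=(-2,3)

Final position: (22/3,0)
Wall sequence: BLTBTRB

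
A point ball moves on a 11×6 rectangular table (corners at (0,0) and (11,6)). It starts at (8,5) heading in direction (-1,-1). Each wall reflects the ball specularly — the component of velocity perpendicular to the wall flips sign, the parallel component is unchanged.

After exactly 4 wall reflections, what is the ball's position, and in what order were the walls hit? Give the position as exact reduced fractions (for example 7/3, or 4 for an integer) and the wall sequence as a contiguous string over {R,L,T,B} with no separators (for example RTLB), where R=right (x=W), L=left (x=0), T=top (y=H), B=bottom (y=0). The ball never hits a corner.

1. t=5 → B at (3,0); v=(-1,1)
2. t=3 → L at (0,3); v=(1,1)
3. t=3 → T at (3,6); v=(1,-1)
4. t=6 → B at (9,0); v=(1,1)

Final position: (9,0)
Wall sequence: BLTB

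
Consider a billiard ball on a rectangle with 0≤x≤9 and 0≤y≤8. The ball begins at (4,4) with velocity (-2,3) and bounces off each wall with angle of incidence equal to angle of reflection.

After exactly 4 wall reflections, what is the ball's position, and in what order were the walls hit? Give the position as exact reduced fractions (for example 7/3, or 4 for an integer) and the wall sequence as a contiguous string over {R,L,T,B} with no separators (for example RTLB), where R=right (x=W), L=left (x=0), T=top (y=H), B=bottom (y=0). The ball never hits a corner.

1. t=4/3 → T at (4/3,8); v=(-2,-3)
2. t=2/3 → L at (0,6); v=(2,-3)
3. t=2 → B at (4,0); v=(2,3)
4. t=5/2 → R at (9,15/2); v=(-2,3)

Final position: (9,15/2)
Wall sequence: TLBR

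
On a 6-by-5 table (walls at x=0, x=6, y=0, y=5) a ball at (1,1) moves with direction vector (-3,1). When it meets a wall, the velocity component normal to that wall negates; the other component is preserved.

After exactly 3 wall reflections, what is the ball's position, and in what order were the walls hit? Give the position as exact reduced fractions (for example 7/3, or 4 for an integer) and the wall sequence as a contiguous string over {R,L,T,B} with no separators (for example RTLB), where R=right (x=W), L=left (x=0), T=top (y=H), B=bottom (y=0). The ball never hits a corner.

1. t=1/3 → L at (0,4/3); v=(3,1)
2. t=2 → R at (6,10/3); v=(-3,1)
3. t=5/3 → T at (1,5); v=(-3,-1)

Final position: (1,5)
Wall sequence: LRT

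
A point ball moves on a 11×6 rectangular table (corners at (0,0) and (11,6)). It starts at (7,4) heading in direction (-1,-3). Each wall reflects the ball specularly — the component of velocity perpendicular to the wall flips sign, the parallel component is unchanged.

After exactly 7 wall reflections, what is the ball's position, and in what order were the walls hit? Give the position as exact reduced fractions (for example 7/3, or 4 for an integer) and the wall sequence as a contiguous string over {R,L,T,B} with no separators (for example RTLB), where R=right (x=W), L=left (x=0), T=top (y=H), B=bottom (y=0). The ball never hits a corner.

1. t=4/3 → B at (17/3,0); v=(-1,3)
2. t=2 → T at (11/3,6); v=(-1,-3)
3. t=2 → B at (5/3,0); v=(-1,3)
4. t=5/3 → L at (0,5); v=(1,3)
5. t=1/3 → T at (1/3,6); v=(1,-3)
6. t=2 → B at (7/3,0); v=(1,3)
7. t=2 → T at (13/3,6); v=(1,-3)

Final position: (13/3,6)
Wall sequence: BTBLTBT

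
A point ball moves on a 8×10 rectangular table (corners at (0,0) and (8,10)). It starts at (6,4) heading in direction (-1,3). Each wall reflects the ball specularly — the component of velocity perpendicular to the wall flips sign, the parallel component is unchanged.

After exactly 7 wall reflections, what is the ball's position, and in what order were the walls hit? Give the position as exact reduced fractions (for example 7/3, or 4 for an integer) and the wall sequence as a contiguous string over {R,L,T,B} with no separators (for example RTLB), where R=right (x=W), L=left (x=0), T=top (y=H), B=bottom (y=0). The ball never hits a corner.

Final position: (20/3,10)
Wall sequence: TBLTBRT

1. t=2 → T at (4,10); v=(-1,-3)
2. t=10/3 → B at (2/3,0); v=(-1,3)
3. t=2/3 → L at (0,2); v=(1,3)
4. t=8/3 → T at (8/3,10); v=(1,-3)
5. t=10/3 → B at (6,0); v=(1,3)
6. t=2 → R at (8,6); v=(-1,3)
7. t=4/3 → T at (20/3,10); v=(-1,-3)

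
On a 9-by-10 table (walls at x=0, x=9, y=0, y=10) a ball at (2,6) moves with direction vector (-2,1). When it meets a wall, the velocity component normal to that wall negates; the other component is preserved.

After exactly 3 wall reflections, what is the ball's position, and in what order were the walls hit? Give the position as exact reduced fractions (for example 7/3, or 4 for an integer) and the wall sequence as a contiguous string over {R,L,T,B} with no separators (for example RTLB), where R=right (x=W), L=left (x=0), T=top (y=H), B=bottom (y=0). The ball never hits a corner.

1. t=1 → L at (0,7); v=(2,1)
2. t=3 → T at (6,10); v=(2,-1)
3. t=3/2 → R at (9,17/2); v=(-2,-1)

Final position: (9,17/2)
Wall sequence: LTR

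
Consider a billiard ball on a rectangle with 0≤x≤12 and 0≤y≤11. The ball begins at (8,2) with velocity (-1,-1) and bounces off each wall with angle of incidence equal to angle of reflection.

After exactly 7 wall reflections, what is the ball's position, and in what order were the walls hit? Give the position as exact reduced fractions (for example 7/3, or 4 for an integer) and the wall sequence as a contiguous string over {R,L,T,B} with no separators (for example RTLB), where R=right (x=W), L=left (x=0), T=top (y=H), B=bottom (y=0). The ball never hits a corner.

1. t=2 → B at (6,0); v=(-1,1)
2. t=6 → L at (0,6); v=(1,1)
3. t=5 → T at (5,11); v=(1,-1)
4. t=7 → R at (12,4); v=(-1,-1)
5. t=4 → B at (8,0); v=(-1,1)
6. t=8 → L at (0,8); v=(1,1)
7. t=3 → T at (3,11); v=(1,-1)

Final position: (3,11)
Wall sequence: BLTRBLT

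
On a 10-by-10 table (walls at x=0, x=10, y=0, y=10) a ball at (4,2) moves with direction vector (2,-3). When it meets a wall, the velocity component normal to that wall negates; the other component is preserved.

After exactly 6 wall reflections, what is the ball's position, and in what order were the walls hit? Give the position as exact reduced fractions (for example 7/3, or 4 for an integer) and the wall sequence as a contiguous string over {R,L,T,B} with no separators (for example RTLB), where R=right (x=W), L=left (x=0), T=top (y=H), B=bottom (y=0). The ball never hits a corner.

1. t=2/3 → B at (16/3,0); v=(2,3)
2. t=7/3 → R at (10,7); v=(-2,3)
3. t=1 → T at (8,10); v=(-2,-3)
4. t=10/3 → B at (4/3,0); v=(-2,3)
5. t=2/3 → L at (0,2); v=(2,3)
6. t=8/3 → T at (16/3,10); v=(2,-3)

Final position: (16/3,10)
Wall sequence: BRTBLT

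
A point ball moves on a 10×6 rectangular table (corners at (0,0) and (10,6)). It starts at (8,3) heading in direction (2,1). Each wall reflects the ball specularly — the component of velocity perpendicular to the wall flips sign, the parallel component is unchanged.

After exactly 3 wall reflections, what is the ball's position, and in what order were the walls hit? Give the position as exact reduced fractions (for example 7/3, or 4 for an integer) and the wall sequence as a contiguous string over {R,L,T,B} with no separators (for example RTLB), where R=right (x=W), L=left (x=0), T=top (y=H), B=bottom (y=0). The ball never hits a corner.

Final position: (0,3)
Wall sequence: RTL

1. t=1 → R at (10,4); v=(-2,1)
2. t=2 → T at (6,6); v=(-2,-1)
3. t=3 → L at (0,3); v=(2,-1)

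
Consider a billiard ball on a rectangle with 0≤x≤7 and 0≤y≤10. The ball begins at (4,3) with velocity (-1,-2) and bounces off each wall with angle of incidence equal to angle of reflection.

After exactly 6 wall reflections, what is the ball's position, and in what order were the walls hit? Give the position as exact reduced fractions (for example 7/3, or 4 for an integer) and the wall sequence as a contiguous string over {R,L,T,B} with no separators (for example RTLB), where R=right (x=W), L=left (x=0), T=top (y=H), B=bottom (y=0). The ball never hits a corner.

1. t=3/2 → B at (5/2,0); v=(-1,2)
2. t=5/2 → L at (0,5); v=(1,2)
3. t=5/2 → T at (5/2,10); v=(1,-2)
4. t=9/2 → R at (7,1); v=(-1,-2)
5. t=1/2 → B at (13/2,0); v=(-1,2)
6. t=5 → T at (3/2,10); v=(-1,-2)

Final position: (3/2,10)
Wall sequence: BLTRBT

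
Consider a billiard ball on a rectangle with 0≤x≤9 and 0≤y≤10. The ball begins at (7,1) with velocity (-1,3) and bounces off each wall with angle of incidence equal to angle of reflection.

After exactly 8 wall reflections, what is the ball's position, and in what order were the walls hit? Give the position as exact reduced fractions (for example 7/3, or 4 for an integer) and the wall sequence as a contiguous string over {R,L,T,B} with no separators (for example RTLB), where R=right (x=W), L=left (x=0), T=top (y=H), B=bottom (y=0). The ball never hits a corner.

Final position: (16/3,0)
Wall sequence: TBLTBRTB

1. t=3 → T at (4,10); v=(-1,-3)
2. t=10/3 → B at (2/3,0); v=(-1,3)
3. t=2/3 → L at (0,2); v=(1,3)
4. t=8/3 → T at (8/3,10); v=(1,-3)
5. t=10/3 → B at (6,0); v=(1,3)
6. t=3 → R at (9,9); v=(-1,3)
7. t=1/3 → T at (26/3,10); v=(-1,-3)
8. t=10/3 → B at (16/3,0); v=(-1,3)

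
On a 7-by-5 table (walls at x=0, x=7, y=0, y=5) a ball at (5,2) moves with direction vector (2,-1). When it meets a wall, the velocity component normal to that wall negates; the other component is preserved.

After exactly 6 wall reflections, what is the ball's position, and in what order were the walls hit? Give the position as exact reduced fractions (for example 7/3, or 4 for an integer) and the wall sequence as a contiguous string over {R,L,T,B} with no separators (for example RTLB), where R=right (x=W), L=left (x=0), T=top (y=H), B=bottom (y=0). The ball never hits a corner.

Final position: (0,1/2)
Wall sequence: RBLTRL

1. t=1 → R at (7,1); v=(-2,-1)
2. t=1 → B at (5,0); v=(-2,1)
3. t=5/2 → L at (0,5/2); v=(2,1)
4. t=5/2 → T at (5,5); v=(2,-1)
5. t=1 → R at (7,4); v=(-2,-1)
6. t=7/2 → L at (0,1/2); v=(2,-1)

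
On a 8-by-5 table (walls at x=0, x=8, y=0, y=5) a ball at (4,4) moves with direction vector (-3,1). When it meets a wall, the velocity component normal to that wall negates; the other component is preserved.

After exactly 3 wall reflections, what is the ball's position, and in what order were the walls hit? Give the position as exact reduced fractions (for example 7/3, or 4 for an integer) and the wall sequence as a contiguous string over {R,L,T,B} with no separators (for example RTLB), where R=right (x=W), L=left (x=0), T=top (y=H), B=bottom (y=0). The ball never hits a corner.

1. t=1 → T at (1,5); v=(-3,-1)
2. t=1/3 → L at (0,14/3); v=(3,-1)
3. t=8/3 → R at (8,2); v=(-3,-1)

Final position: (8,2)
Wall sequence: TLR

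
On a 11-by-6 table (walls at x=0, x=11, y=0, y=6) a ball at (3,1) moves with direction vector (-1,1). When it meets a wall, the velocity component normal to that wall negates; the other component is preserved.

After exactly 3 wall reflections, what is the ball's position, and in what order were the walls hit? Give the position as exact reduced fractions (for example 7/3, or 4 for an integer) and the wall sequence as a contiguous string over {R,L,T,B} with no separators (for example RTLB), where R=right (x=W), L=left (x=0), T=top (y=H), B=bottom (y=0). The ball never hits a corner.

1. t=3 → L at (0,4); v=(1,1)
2. t=2 → T at (2,6); v=(1,-1)
3. t=6 → B at (8,0); v=(1,1)

Final position: (8,0)
Wall sequence: LTB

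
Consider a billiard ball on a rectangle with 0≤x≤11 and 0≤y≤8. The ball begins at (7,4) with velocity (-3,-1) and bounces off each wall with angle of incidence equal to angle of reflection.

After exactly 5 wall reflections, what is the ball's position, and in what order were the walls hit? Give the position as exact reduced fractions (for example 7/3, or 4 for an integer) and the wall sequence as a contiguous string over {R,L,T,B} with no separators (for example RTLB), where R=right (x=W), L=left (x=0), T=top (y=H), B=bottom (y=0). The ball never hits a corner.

1. t=7/3 → L at (0,5/3); v=(3,-1)
2. t=5/3 → B at (5,0); v=(3,1)
3. t=2 → R at (11,2); v=(-3,1)
4. t=11/3 → L at (0,17/3); v=(3,1)
5. t=7/3 → T at (7,8); v=(3,-1)

Final position: (7,8)
Wall sequence: LBRLT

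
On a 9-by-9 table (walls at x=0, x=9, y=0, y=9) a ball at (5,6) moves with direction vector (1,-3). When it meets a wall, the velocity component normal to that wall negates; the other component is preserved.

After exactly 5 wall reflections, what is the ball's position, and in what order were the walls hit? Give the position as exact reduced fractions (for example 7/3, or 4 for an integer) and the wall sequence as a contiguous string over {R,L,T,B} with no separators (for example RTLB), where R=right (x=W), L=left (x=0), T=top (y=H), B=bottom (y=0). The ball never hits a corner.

1. t=2 → B at (7,0); v=(1,3)
2. t=2 → R at (9,6); v=(-1,3)
3. t=1 → T at (8,9); v=(-1,-3)
4. t=3 → B at (5,0); v=(-1,3)
5. t=3 → T at (2,9); v=(-1,-3)

Final position: (2,9)
Wall sequence: BRTBT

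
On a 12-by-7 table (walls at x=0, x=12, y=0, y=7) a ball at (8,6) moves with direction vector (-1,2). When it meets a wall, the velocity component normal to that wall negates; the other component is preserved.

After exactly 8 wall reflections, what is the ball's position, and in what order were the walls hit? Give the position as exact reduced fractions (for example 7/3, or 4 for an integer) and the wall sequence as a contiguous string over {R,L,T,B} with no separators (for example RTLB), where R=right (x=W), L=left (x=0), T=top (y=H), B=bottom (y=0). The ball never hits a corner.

Final position: (12,4)
Wall sequence: TBTLBTBR

1. t=1/2 → T at (15/2,7); v=(-1,-2)
2. t=7/2 → B at (4,0); v=(-1,2)
3. t=7/2 → T at (1/2,7); v=(-1,-2)
4. t=1/2 → L at (0,6); v=(1,-2)
5. t=3 → B at (3,0); v=(1,2)
6. t=7/2 → T at (13/2,7); v=(1,-2)
7. t=7/2 → B at (10,0); v=(1,2)
8. t=2 → R at (12,4); v=(-1,2)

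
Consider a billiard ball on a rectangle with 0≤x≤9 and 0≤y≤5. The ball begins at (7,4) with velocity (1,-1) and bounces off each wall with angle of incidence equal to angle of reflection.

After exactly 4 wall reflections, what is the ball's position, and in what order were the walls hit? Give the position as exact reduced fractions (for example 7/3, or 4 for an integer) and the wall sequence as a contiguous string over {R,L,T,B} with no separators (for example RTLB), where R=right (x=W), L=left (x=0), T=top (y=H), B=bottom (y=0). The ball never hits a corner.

Final position: (0,3)
Wall sequence: RBTL

1. t=2 → R at (9,2); v=(-1,-1)
2. t=2 → B at (7,0); v=(-1,1)
3. t=5 → T at (2,5); v=(-1,-1)
4. t=2 → L at (0,3); v=(1,-1)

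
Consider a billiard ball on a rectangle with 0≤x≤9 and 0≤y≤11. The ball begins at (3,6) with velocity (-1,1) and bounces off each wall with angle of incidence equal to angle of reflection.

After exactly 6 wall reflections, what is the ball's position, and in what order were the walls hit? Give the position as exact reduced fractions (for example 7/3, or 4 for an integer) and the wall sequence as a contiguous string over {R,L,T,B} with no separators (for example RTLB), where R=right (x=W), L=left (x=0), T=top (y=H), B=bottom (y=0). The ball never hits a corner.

Final position: (6,11)
Wall sequence: LTRBLT

1. t=3 → L at (0,9); v=(1,1)
2. t=2 → T at (2,11); v=(1,-1)
3. t=7 → R at (9,4); v=(-1,-1)
4. t=4 → B at (5,0); v=(-1,1)
5. t=5 → L at (0,5); v=(1,1)
6. t=6 → T at (6,11); v=(1,-1)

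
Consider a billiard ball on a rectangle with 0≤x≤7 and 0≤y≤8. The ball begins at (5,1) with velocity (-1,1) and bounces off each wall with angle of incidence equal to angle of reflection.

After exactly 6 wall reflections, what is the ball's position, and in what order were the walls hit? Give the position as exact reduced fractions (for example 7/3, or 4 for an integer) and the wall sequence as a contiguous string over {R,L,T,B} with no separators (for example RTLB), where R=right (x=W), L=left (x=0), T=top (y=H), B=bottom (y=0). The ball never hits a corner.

1. t=5 → L at (0,6); v=(1,1)
2. t=2 → T at (2,8); v=(1,-1)
3. t=5 → R at (7,3); v=(-1,-1)
4. t=3 → B at (4,0); v=(-1,1)
5. t=4 → L at (0,4); v=(1,1)
6. t=4 → T at (4,8); v=(1,-1)

Final position: (4,8)
Wall sequence: LTRBLT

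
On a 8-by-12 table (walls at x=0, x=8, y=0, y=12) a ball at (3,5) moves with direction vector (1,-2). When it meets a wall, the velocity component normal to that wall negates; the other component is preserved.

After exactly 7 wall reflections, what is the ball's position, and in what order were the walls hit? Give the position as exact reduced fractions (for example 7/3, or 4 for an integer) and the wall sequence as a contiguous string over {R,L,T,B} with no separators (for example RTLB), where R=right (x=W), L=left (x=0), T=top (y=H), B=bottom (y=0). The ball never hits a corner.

Final position: (8,11)
Wall sequence: BRTLBTR

1. t=5/2 → B at (11/2,0); v=(1,2)
2. t=5/2 → R at (8,5); v=(-1,2)
3. t=7/2 → T at (9/2,12); v=(-1,-2)
4. t=9/2 → L at (0,3); v=(1,-2)
5. t=3/2 → B at (3/2,0); v=(1,2)
6. t=6 → T at (15/2,12); v=(1,-2)
7. t=1/2 → R at (8,11); v=(-1,-2)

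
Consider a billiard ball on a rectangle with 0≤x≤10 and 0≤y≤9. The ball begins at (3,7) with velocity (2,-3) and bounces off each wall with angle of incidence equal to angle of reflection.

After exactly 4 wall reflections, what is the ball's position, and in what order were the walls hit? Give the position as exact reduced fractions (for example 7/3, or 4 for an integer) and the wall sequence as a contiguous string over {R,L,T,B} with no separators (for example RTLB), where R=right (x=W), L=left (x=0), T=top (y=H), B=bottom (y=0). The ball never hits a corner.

Final position: (1/3,0)
Wall sequence: BRTB

1. t=7/3 → B at (23/3,0); v=(2,3)
2. t=7/6 → R at (10,7/2); v=(-2,3)
3. t=11/6 → T at (19/3,9); v=(-2,-3)
4. t=3 → B at (1/3,0); v=(-2,3)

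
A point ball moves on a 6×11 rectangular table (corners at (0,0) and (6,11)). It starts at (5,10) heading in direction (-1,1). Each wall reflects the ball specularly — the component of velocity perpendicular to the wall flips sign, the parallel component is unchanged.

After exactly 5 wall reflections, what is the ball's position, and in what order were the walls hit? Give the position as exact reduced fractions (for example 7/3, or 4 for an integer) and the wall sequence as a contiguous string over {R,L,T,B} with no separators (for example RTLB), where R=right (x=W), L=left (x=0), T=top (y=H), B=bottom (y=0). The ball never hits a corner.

Final position: (0,5)
Wall sequence: TLRBL

1. t=1 → T at (4,11); v=(-1,-1)
2. t=4 → L at (0,7); v=(1,-1)
3. t=6 → R at (6,1); v=(-1,-1)
4. t=1 → B at (5,0); v=(-1,1)
5. t=5 → L at (0,5); v=(1,1)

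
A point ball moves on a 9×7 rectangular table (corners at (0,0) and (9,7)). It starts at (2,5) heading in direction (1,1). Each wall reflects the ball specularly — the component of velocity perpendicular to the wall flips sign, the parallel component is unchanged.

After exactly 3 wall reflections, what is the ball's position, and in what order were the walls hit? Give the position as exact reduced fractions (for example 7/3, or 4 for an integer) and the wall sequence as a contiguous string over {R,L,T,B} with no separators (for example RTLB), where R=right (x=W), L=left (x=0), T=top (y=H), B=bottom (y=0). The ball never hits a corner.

1. t=2 → T at (4,7); v=(1,-1)
2. t=5 → R at (9,2); v=(-1,-1)
3. t=2 → B at (7,0); v=(-1,1)

Final position: (7,0)
Wall sequence: TRB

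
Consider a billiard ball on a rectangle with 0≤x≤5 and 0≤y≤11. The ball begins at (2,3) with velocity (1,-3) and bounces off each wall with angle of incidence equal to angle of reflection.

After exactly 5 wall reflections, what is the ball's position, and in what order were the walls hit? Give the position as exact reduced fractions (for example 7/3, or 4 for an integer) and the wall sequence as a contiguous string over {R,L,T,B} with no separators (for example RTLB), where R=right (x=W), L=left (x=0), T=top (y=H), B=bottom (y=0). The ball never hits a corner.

1. t=1 → B at (3,0); v=(1,3)
2. t=2 → R at (5,6); v=(-1,3)
3. t=5/3 → T at (10/3,11); v=(-1,-3)
4. t=10/3 → L at (0,1); v=(1,-3)
5. t=1/3 → B at (1/3,0); v=(1,3)

Final position: (1/3,0)
Wall sequence: BRTLB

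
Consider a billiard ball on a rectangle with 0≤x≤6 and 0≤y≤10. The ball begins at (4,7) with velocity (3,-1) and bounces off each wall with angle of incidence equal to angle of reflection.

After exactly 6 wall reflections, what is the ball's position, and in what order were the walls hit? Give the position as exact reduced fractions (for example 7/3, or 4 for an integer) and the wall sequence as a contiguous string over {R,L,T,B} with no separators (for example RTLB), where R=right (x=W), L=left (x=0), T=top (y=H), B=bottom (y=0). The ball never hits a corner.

Final position: (6,5/3)
Wall sequence: RLRLBR

1. t=2/3 → R at (6,19/3); v=(-3,-1)
2. t=2 → L at (0,13/3); v=(3,-1)
3. t=2 → R at (6,7/3); v=(-3,-1)
4. t=2 → L at (0,1/3); v=(3,-1)
5. t=1/3 → B at (1,0); v=(3,1)
6. t=5/3 → R at (6,5/3); v=(-3,1)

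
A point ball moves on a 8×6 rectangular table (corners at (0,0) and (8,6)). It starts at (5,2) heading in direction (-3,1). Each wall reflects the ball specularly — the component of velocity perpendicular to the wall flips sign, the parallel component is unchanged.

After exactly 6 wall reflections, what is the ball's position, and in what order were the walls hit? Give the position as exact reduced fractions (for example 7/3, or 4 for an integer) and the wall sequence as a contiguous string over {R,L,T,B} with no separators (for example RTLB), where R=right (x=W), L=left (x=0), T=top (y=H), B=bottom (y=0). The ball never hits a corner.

Final position: (7,0)
Wall sequence: LTRLRB

1. t=5/3 → L at (0,11/3); v=(3,1)
2. t=7/3 → T at (7,6); v=(3,-1)
3. t=1/3 → R at (8,17/3); v=(-3,-1)
4. t=8/3 → L at (0,3); v=(3,-1)
5. t=8/3 → R at (8,1/3); v=(-3,-1)
6. t=1/3 → B at (7,0); v=(-3,1)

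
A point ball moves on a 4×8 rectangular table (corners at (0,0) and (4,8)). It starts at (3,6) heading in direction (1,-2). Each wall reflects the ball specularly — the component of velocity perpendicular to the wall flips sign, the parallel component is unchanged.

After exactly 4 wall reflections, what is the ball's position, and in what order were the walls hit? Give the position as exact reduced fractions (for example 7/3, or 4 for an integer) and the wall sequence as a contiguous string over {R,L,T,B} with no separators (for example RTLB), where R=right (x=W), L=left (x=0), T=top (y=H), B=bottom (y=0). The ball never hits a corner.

1. t=1 → R at (4,4); v=(-1,-2)
2. t=2 → B at (2,0); v=(-1,2)
3. t=2 → L at (0,4); v=(1,2)
4. t=2 → T at (2,8); v=(1,-2)

Final position: (2,8)
Wall sequence: RBLT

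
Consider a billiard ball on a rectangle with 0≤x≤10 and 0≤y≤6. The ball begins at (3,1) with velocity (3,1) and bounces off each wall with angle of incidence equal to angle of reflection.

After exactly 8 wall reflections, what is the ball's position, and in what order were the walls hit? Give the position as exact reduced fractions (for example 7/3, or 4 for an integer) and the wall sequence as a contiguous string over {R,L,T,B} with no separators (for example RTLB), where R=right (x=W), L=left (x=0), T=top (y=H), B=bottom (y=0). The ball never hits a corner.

Final position: (6,6)
Wall sequence: RTLRBLRT

1. t=7/3 → R at (10,10/3); v=(-3,1)
2. t=8/3 → T at (2,6); v=(-3,-1)
3. t=2/3 → L at (0,16/3); v=(3,-1)
4. t=10/3 → R at (10,2); v=(-3,-1)
5. t=2 → B at (4,0); v=(-3,1)
6. t=4/3 → L at (0,4/3); v=(3,1)
7. t=10/3 → R at (10,14/3); v=(-3,1)
8. t=4/3 → T at (6,6); v=(-3,-1)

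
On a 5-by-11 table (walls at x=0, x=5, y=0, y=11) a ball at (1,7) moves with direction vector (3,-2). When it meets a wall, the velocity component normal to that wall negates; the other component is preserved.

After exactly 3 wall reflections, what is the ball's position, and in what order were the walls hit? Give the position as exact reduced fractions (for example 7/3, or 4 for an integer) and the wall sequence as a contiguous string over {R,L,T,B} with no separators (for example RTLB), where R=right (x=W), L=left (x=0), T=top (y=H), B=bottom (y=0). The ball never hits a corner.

Final position: (3/2,0)
Wall sequence: RLB

1. t=4/3 → R at (5,13/3); v=(-3,-2)
2. t=5/3 → L at (0,1); v=(3,-2)
3. t=1/2 → B at (3/2,0); v=(3,2)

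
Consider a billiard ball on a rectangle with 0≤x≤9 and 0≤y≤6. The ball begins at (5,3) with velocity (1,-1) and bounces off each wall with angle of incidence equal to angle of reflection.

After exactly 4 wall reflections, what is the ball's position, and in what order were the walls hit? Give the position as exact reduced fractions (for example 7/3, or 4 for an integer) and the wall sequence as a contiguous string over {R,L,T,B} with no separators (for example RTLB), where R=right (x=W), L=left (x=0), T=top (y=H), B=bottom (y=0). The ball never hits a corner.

Final position: (0,2)
Wall sequence: BRTL

1. t=3 → B at (8,0); v=(1,1)
2. t=1 → R at (9,1); v=(-1,1)
3. t=5 → T at (4,6); v=(-1,-1)
4. t=4 → L at (0,2); v=(1,-1)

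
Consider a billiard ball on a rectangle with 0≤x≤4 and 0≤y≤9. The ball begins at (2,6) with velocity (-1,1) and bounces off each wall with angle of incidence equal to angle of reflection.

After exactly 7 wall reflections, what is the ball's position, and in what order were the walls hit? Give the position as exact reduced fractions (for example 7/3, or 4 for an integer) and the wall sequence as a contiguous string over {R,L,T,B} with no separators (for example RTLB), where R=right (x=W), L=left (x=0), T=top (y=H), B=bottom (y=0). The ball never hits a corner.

1. t=2 → L at (0,8); v=(1,1)
2. t=1 → T at (1,9); v=(1,-1)
3. t=3 → R at (4,6); v=(-1,-1)
4. t=4 → L at (0,2); v=(1,-1)
5. t=2 → B at (2,0); v=(1,1)
6. t=2 → R at (4,2); v=(-1,1)
7. t=4 → L at (0,6); v=(1,1)

Final position: (0,6)
Wall sequence: LTRLBRL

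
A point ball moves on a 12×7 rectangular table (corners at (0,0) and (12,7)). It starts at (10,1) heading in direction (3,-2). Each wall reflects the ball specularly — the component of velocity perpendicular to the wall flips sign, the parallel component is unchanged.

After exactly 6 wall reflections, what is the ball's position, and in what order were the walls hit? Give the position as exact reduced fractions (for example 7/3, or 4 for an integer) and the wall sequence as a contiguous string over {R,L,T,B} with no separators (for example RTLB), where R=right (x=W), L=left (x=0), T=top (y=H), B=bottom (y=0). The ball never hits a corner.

Final position: (12,7/3)
Wall sequence: BRTLBR

1. t=1/2 → B at (23/2,0); v=(3,2)
2. t=1/6 → R at (12,1/3); v=(-3,2)
3. t=10/3 → T at (2,7); v=(-3,-2)
4. t=2/3 → L at (0,17/3); v=(3,-2)
5. t=17/6 → B at (17/2,0); v=(3,2)
6. t=7/6 → R at (12,7/3); v=(-3,2)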